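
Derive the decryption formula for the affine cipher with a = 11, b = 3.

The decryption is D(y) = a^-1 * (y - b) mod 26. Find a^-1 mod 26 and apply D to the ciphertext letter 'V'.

Step 1: Find a^-1, the modular inverse of 11 mod 26.
Step 2: We need 11 * a^-1 = 1 (mod 26).
Step 3: 11 * 19 = 209 = 8 * 26 + 1, so a^-1 = 19.
Step 4: D(y) = 19(y - 3) mod 26.
Step 5: Apply to 'V' (y = 21): D(21) = 19 * (21 - 3) mod 26 = 19 * 18 mod 26 = 4 -> 'E'.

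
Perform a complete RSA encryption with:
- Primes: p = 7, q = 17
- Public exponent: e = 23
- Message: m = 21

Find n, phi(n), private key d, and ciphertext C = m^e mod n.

Step 1: n = 7 * 17 = 119.
Step 2: phi(n) = (7-1)(17-1) = 6 * 16 = 96.
Step 3: Find d = 23^(-1) mod 96 = 71.
  Verify: 23 * 71 = 1633 = 1 (mod 96).
Step 4: C = 21^23 mod 119 = 98.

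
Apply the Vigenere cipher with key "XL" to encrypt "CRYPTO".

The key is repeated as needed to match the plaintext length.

Step 1: Repeat key to match plaintext length:
  Plaintext: CRYPTO
  Key:       XLXLXL
Step 2: Encrypt each letter:
  C(2) + X(23) = (2+23) mod 26 = 25 = Z
  R(17) + L(11) = (17+11) mod 26 = 2 = C
  Y(24) + X(23) = (24+23) mod 26 = 21 = V
  P(15) + L(11) = (15+11) mod 26 = 0 = A
  T(19) + X(23) = (19+23) mod 26 = 16 = Q
  O(14) + L(11) = (14+11) mod 26 = 25 = Z
Ciphertext: ZCVAQZ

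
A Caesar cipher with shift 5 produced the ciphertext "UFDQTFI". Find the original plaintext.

Step 1: Reverse the shift by subtracting 5 from each letter position.
  U (position 20) -> position (20-5) mod 26 = 15 -> P
  F (position 5) -> position (5-5) mod 26 = 0 -> A
  D (position 3) -> position (3-5) mod 26 = 24 -> Y
  Q (position 16) -> position (16-5) mod 26 = 11 -> L
  T (position 19) -> position (19-5) mod 26 = 14 -> O
  F (position 5) -> position (5-5) mod 26 = 0 -> A
  I (position 8) -> position (8-5) mod 26 = 3 -> D
Decrypted message: PAYLOAD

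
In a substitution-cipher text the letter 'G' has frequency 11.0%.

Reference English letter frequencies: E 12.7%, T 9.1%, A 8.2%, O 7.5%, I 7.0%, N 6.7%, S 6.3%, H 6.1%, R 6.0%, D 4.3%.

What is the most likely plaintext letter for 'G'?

Step 1: The observed frequency is 11.0%.
Step 2: Compare with English frequencies:
  E: 12.7% (difference: 1.7%) <-- closest
  T: 9.1% (difference: 1.9%)
  A: 8.2% (difference: 2.8%)
  O: 7.5% (difference: 3.5%)
  I: 7.0% (difference: 4.0%)
  N: 6.7% (difference: 4.3%)
  S: 6.3% (difference: 4.7%)
  H: 6.1% (difference: 4.9%)
  R: 6.0% (difference: 5.0%)
  D: 4.3% (difference: 6.7%)
Step 3: 'G' most likely represents 'E' (frequency 12.7%).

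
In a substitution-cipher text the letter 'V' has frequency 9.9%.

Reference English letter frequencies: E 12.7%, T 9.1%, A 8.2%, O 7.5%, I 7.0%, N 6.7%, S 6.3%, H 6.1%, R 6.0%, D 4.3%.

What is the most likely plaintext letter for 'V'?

Step 1: The observed frequency is 9.9%.
Step 2: Compare with English frequencies:
  E: 12.7% (difference: 2.8%)
  T: 9.1% (difference: 0.8%) <-- closest
  A: 8.2% (difference: 1.7%)
  O: 7.5% (difference: 2.4%)
  I: 7.0% (difference: 2.9%)
  N: 6.7% (difference: 3.2%)
  S: 6.3% (difference: 3.6%)
  H: 6.1% (difference: 3.8%)
  R: 6.0% (difference: 3.9%)
  D: 4.3% (difference: 5.6%)
Step 3: 'V' most likely represents 'T' (frequency 9.1%).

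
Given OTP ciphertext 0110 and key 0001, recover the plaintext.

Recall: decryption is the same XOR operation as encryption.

Step 1: XOR ciphertext with key:
  Ciphertext: 0110
  Key:        0001
  XOR:        0111
Step 2: Plaintext = 0111 = 7 in decimal.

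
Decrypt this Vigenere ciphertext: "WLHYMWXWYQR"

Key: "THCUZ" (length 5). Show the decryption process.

Step 1: Key 'THCUZ' has length 5. Extended key: THCUZTHCUZT
Step 2: Decrypt each position:
  W(22) - T(19) = 3 = D
  L(11) - H(7) = 4 = E
  H(7) - C(2) = 5 = F
  Y(24) - U(20) = 4 = E
  M(12) - Z(25) = 13 = N
  W(22) - T(19) = 3 = D
  X(23) - H(7) = 16 = Q
  W(22) - C(2) = 20 = U
  Y(24) - U(20) = 4 = E
  Q(16) - Z(25) = 17 = R
  R(17) - T(19) = 24 = Y
Plaintext: DEFENDQUERY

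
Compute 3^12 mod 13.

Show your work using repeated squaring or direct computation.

Step 1: Compute 3^12 mod 13 step by step, reducing modulo 13 at each step.
  3^1 mod 13 = 3
  3^2 mod 13 = (3 * 3) mod 13 = 9
  3^3 mod 13 = (9 * 3) mod 13 = 1
  3^4 mod 13 = (1 * 3) mod 13 = 3
  3^5 mod 13 = (3 * 3) mod 13 = 9
  3^6 mod 13 = (9 * 3) mod 13 = 1
  3^7 mod 13 = (1 * 3) mod 13 = 3
  3^8 mod 13 = (3 * 3) mod 13 = 9
  3^9 mod 13 = (9 * 3) mod 13 = 1
  3^10 mod 13 = (1 * 3) mod 13 = 3
  3^11 mod 13 = (3 * 3) mod 13 = 9
  3^12 mod 13 = (9 * 3) mod 13 = 1
Step 2: Result = 1.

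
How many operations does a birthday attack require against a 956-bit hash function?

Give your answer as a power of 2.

Step 1: The birthday paradox gives collision probability ~50% after sqrt(2^n) = 2^(n/2) hashes.
Step 2: For 956-bit output: 2^(956/2) = 2^478.
Step 3: Approximately 2^478 hash computations needed.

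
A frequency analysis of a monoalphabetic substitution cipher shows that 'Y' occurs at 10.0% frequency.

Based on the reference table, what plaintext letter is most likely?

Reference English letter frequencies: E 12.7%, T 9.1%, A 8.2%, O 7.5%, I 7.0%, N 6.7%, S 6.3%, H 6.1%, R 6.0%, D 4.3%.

Step 1: The observed frequency is 10.0%.
Step 2: Compare with English frequencies:
  E: 12.7% (difference: 2.7%)
  T: 9.1% (difference: 0.9%) <-- closest
  A: 8.2% (difference: 1.8%)
  O: 7.5% (difference: 2.5%)
  I: 7.0% (difference: 3.0%)
  N: 6.7% (difference: 3.3%)
  S: 6.3% (difference: 3.7%)
  H: 6.1% (difference: 3.9%)
  R: 6.0% (difference: 4.0%)
  D: 4.3% (difference: 5.7%)
Step 3: 'Y' most likely represents 'T' (frequency 9.1%).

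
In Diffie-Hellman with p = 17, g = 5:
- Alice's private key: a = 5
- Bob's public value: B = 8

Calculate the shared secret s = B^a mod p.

Step 1: s = B^a mod p = 8^5 mod 17.
  8^1 mod 17 = 8
  8^2 mod 17 = (8 * 8) mod 17 = 13
  8^3 mod 17 = (13 * 8) mod 17 = 2
  8^4 mod 17 = (2 * 8) mod 17 = 16
  8^5 mod 17 = (16 * 8) mod 17 = 9
Result: shared secret = 9.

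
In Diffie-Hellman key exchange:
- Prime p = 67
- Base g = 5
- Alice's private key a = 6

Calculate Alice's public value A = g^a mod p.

Step 1: A = g^a mod p = 5^6 mod 67.
  5^1 mod 67 = 5
  5^2 mod 67 = (5 * 5) mod 67 = 25
  5^3 mod 67 = (25 * 5) mod 67 = 58
  5^4 mod 67 = (58 * 5) mod 67 = 22
  5^5 mod 67 = (22 * 5) mod 67 = 43
  5^6 mod 67 = (43 * 5) mod 67 = 14
Result: A = 14.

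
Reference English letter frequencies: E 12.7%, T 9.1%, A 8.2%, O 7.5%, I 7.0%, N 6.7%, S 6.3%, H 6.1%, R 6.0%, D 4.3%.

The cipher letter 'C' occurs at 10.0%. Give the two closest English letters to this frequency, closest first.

Step 1: Observed frequency of 'C' is 10.0%.
Step 2: Compute distances to each reference frequency and sort:
  T (9.1%): difference = 0.9% <-- BEST
  A (8.2%): difference = 1.8% <-- RUNNER-UP
  O (7.5%): difference = 2.5%
  E (12.7%): difference = 2.7%
  I (7.0%): difference = 3.0%
Step 3: Most likely is 'T' (9.1%, diff 0.9%); second most likely is 'A' (8.2%, diff 1.8%).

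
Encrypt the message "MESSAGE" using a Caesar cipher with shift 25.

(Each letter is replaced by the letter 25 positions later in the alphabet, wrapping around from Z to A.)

Step 1: For each letter, shift forward by 25 positions (mod 26).
  M (position 12) -> position (12+25) mod 26 = 11 -> L
  E (position 4) -> position (4+25) mod 26 = 3 -> D
  S (position 18) -> position (18+25) mod 26 = 17 -> R
  S (position 18) -> position (18+25) mod 26 = 17 -> R
  A (position 0) -> position (0+25) mod 26 = 25 -> Z
  G (position 6) -> position (6+25) mod 26 = 5 -> F
  E (position 4) -> position (4+25) mod 26 = 3 -> D
Result: LDRRZFD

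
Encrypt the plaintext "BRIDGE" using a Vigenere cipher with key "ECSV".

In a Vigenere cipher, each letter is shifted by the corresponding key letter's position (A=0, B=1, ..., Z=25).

Step 1: Repeat key to match plaintext length:
  Plaintext: BRIDGE
  Key:       ECSVEC
Step 2: Encrypt each letter:
  B(1) + E(4) = (1+4) mod 26 = 5 = F
  R(17) + C(2) = (17+2) mod 26 = 19 = T
  I(8) + S(18) = (8+18) mod 26 = 0 = A
  D(3) + V(21) = (3+21) mod 26 = 24 = Y
  G(6) + E(4) = (6+4) mod 26 = 10 = K
  E(4) + C(2) = (4+2) mod 26 = 6 = G
Ciphertext: FTAYKG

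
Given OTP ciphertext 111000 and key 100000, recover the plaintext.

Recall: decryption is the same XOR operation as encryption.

Step 1: XOR ciphertext with key:
  Ciphertext: 111000
  Key:        100000
  XOR:        011000
Step 2: Plaintext = 011000 = 24 in decimal.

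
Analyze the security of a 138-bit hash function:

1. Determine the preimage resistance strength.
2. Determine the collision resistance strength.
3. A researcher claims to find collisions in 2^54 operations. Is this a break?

Step 1: Preimage resistance requires brute-force of 2^138 operations.
Step 2: Collision resistance (birthday bound) = 2^(138/2) = 2^69.
Step 3: The claimed attack costs 2^54 operations.
Step 4: Since 2^54 < 2^69, the claimed attack beats the generic birthday bound, so collision resistance is broken.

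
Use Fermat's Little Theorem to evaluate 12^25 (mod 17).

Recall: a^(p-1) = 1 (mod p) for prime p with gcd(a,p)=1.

Step 1: Since 17 is prime, by Fermat's Little Theorem: 12^16 = 1 (mod 17).
Step 2: Reduce exponent: 25 mod 16 = 9.
Step 3: So 12^25 = 12^9 (mod 17).
Step 4: 12^9 mod 17 = 5.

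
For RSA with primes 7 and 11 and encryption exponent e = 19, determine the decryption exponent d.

Step 1: n = 7 * 11 = 77.
Step 2: phi(n) = 6 * 10 = 60.
Step 3: Find d such that 19 * d = 1 (mod 60).
Step 4: d = 19^(-1) mod 60 = 19.
Verification: 19 * 19 = 361 = 6 * 60 + 1.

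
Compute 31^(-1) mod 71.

Step 1: We need x such that 31 * x = 1 (mod 71).
Step 2: Using the extended Euclidean algorithm or trial:
  31 * 55 = 1705 = 24 * 71 + 1.
Step 3: Since 1705 mod 71 = 1, the inverse is x = 55.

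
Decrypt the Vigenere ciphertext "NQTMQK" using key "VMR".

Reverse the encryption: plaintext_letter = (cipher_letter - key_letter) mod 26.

Step 1: Extend key: VMRVMR
Step 2: Decrypt each letter (c - k) mod 26:
  N(13) - V(21) = (13-21) mod 26 = 18 = S
  Q(16) - M(12) = (16-12) mod 26 = 4 = E
  T(19) - R(17) = (19-17) mod 26 = 2 = C
  M(12) - V(21) = (12-21) mod 26 = 17 = R
  Q(16) - M(12) = (16-12) mod 26 = 4 = E
  K(10) - R(17) = (10-17) mod 26 = 19 = T
Plaintext: SECRET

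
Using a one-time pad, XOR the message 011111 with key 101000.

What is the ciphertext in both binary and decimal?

Step 1: Write out the XOR operation bit by bit:
  Message: 011111
  Key:     101000
  XOR:     110111
Step 2: Convert to decimal: 110111 = 55.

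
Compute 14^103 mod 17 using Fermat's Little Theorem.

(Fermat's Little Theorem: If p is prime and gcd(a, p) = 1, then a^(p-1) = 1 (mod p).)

Step 1: Since 17 is prime, by Fermat's Little Theorem: 14^16 = 1 (mod 17).
Step 2: Reduce exponent: 103 mod 16 = 7.
Step 3: So 14^103 = 14^7 (mod 17).
Step 4: 14^7 mod 17 = 6.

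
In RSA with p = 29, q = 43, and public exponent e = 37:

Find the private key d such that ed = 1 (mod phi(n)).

Step 1: n = 29 * 43 = 1247.
Step 2: phi(n) = 28 * 42 = 1176.
Step 3: Find d such that 37 * d = 1 (mod 1176).
Step 4: d = 37^(-1) mod 1176 = 445.
Verification: 37 * 445 = 16465 = 14 * 1176 + 1.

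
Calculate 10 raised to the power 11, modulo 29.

Step 1: Compute 10^11 mod 29 step by step, reducing modulo 29 at each step.
  10^1 mod 29 = 10
  10^2 mod 29 = (10 * 10) mod 29 = 13
  10^3 mod 29 = (13 * 10) mod 29 = 14
  10^4 mod 29 = (14 * 10) mod 29 = 24
  10^5 mod 29 = (24 * 10) mod 29 = 8
  10^6 mod 29 = (8 * 10) mod 29 = 22
  10^7 mod 29 = (22 * 10) mod 29 = 17
  10^8 mod 29 = (17 * 10) mod 29 = 25
  10^9 mod 29 = (25 * 10) mod 29 = 18
  10^10 mod 29 = (18 * 10) mod 29 = 6
  10^11 mod 29 = (6 * 10) mod 29 = 2
Step 2: Result = 2.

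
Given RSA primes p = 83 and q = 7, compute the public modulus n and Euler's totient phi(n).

Step 1: n = p * q = 83 * 7 = 581.
Step 2: phi(n) = (p-1)(q-1) = 82 * 6 = 492.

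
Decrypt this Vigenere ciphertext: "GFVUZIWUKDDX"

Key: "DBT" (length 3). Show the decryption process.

Step 1: Key 'DBT' has length 3. Extended key: DBTDBTDBTDBT
Step 2: Decrypt each position:
  G(6) - D(3) = 3 = D
  F(5) - B(1) = 4 = E
  V(21) - T(19) = 2 = C
  U(20) - D(3) = 17 = R
  Z(25) - B(1) = 24 = Y
  I(8) - T(19) = 15 = P
  W(22) - D(3) = 19 = T
  U(20) - B(1) = 19 = T
  K(10) - T(19) = 17 = R
  D(3) - D(3) = 0 = A
  D(3) - B(1) = 2 = C
  X(23) - T(19) = 4 = E
Plaintext: DECRYPTTRACE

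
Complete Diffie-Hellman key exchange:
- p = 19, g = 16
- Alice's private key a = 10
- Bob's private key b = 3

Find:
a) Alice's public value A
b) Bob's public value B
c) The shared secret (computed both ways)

Step 1: A = g^a mod p = 16^10 mod 19 = 16.
Step 2: B = g^b mod p = 16^3 mod 19 = 11.
Step 3: Alice computes s = B^a mod p = 11^10 mod 19 = 11.
Step 4: Bob computes s = A^b mod p = 16^3 mod 19 = 11.
Both sides agree: shared secret = 11.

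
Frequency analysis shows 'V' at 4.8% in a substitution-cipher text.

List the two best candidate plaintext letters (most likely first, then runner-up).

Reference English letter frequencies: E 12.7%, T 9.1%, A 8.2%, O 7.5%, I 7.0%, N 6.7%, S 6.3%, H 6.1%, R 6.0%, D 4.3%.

Step 1: Observed frequency of 'V' is 4.8%.
Step 2: Compute distances to each reference frequency and sort:
  D (4.3%): difference = 0.5% <-- BEST
  R (6.0%): difference = 1.2% <-- RUNNER-UP
  H (6.1%): difference = 1.3%
  S (6.3%): difference = 1.5%
  N (6.7%): difference = 1.9%
Step 3: Most likely is 'D' (4.3%, diff 0.5%); second most likely is 'R' (6.0%, diff 1.2%).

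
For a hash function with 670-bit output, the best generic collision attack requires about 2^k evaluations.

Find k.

Step 1: The hash has a 670-bit output.
Step 2: Collision resistance means it should be infeasible to find any x != y with h(x) = h(y).
By the birthday bound, a generic collision search succeeds after about sqrt(2^670) = 2^(670/2) = 2^335 evaluations.
Step 3: Security level = 335 bits.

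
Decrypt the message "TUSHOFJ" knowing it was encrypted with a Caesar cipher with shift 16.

Step 1: Reverse the shift by subtracting 16 from each letter position.
  T (position 19) -> position (19-16) mod 26 = 3 -> D
  U (position 20) -> position (20-16) mod 26 = 4 -> E
  S (position 18) -> position (18-16) mod 26 = 2 -> C
  H (position 7) -> position (7-16) mod 26 = 17 -> R
  O (position 14) -> position (14-16) mod 26 = 24 -> Y
  F (position 5) -> position (5-16) mod 26 = 15 -> P
  J (position 9) -> position (9-16) mod 26 = 19 -> T
Decrypted message: DECRYPT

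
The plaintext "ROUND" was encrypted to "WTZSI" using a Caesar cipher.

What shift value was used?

Step 1: Compare first letters: R (position 17) -> W (position 22).
Step 2: Shift = (22 - 17) mod 26 = 5.
The shift value is 5.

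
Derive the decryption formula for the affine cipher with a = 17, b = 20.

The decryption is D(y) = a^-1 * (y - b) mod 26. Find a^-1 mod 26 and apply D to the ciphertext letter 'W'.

Step 1: Find a^-1, the modular inverse of 17 mod 26.
Step 2: We need 17 * a^-1 = 1 (mod 26).
Step 3: 17 * 23 = 391 = 15 * 26 + 1, so a^-1 = 23.
Step 4: D(y) = 23(y - 20) mod 26.
Step 5: Apply to 'W' (y = 22): D(22) = 23 * (22 - 20) mod 26 = 23 * 2 mod 26 = 20 -> 'U'.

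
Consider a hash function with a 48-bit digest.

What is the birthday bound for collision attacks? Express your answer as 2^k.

Step 1: The birthday paradox gives collision probability ~50% after sqrt(2^n) = 2^(n/2) hashes.
Step 2: For 48-bit output: 2^(48/2) = 2^24.
Step 3: Approximately 2^24 hash computations needed.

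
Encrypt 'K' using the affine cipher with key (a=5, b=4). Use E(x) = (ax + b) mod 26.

Step 1: Convert 'K' to number: x = 10.
Step 2: E(10) = (5 * 10 + 4) mod 26 = 54 mod 26 = 2.
Step 3: Convert 2 back to letter: C.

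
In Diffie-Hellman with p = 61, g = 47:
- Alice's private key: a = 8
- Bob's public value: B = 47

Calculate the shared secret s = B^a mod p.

Step 1: s = B^a mod p = 47^8 mod 61.
  47^1 mod 61 = 47
  47^2 mod 61 = (47 * 47) mod 61 = 13
  47^3 mod 61 = (13 * 47) mod 61 = 1
  47^4 mod 61 = (1 * 47) mod 61 = 47
  47^5 mod 61 = (47 * 47) mod 61 = 13
  47^6 mod 61 = (13 * 47) mod 61 = 1
  47^7 mod 61 = (1 * 47) mod 61 = 47
  47^8 mod 61 = (47 * 47) mod 61 = 13
Result: shared secret = 13.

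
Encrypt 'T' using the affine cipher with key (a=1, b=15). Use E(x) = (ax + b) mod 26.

Step 1: Convert 'T' to number: x = 19.
Step 2: E(19) = (1 * 19 + 15) mod 26 = 34 mod 26 = 8.
Step 3: Convert 8 back to letter: I.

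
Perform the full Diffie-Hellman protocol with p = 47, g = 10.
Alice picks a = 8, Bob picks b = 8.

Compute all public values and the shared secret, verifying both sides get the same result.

Step 1: A = g^a mod p = 10^8 mod 47 = 27.
Step 2: B = g^b mod p = 10^8 mod 47 = 27.
Step 3: Alice computes s = B^a mod p = 27^8 mod 47 = 3.
Step 4: Bob computes s = A^b mod p = 27^8 mod 47 = 3.
Both sides agree: shared secret = 3.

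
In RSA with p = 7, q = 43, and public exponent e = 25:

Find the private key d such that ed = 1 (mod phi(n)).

Step 1: n = 7 * 43 = 301.
Step 2: phi(n) = 6 * 42 = 252.
Step 3: Find d such that 25 * d = 1 (mod 252).
Step 4: d = 25^(-1) mod 252 = 121.
Verification: 25 * 121 = 3025 = 12 * 252 + 1.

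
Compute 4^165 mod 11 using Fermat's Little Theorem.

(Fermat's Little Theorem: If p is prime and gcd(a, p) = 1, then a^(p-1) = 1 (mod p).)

Step 1: Since 11 is prime, by Fermat's Little Theorem: 4^10 = 1 (mod 11).
Step 2: Reduce exponent: 165 mod 10 = 5.
Step 3: So 4^165 = 4^5 (mod 11).
Step 4: 4^5 mod 11 = 1.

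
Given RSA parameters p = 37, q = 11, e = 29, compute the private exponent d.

Step 1: n = 37 * 11 = 407.
Step 2: phi(n) = 36 * 10 = 360.
Step 3: Find d such that 29 * d = 1 (mod 360).
Step 4: d = 29^(-1) mod 360 = 149.
Verification: 29 * 149 = 4321 = 12 * 360 + 1.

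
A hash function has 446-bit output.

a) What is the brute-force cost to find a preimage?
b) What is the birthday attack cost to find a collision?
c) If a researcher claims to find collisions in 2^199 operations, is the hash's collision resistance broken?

Step 1: Preimage resistance requires brute-force of 2^446 operations.
Step 2: Collision resistance (birthday bound) = 2^(446/2) = 2^223.
Step 3: The claimed attack costs 2^199 operations.
Step 4: Since 2^199 < 2^223, the claimed attack beats the generic birthday bound, so collision resistance is broken.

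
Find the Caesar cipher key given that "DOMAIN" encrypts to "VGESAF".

Step 1: Compare first letters: D (position 3) -> V (position 21).
Step 2: Shift = (21 - 3) mod 26 = 18.
The shift value is 18.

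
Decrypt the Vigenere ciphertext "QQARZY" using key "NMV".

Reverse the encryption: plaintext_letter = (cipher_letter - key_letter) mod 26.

Step 1: Extend key: NMVNMV
Step 2: Decrypt each letter (c - k) mod 26:
  Q(16) - N(13) = (16-13) mod 26 = 3 = D
  Q(16) - M(12) = (16-12) mod 26 = 4 = E
  A(0) - V(21) = (0-21) mod 26 = 5 = F
  R(17) - N(13) = (17-13) mod 26 = 4 = E
  Z(25) - M(12) = (25-12) mod 26 = 13 = N
  Y(24) - V(21) = (24-21) mod 26 = 3 = D
Plaintext: DEFEND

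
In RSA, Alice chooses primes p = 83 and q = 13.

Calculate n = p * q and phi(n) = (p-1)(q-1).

Step 1: n = p * q = 83 * 13 = 1079.
Step 2: phi(n) = (p-1)(q-1) = 82 * 12 = 984.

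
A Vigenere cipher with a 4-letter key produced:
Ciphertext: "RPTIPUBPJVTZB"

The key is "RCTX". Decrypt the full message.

Step 1: Key 'RCTX' has length 4. Extended key: RCTXRCTXRCTXR
Step 2: Decrypt each position:
  R(17) - R(17) = 0 = A
  P(15) - C(2) = 13 = N
  T(19) - T(19) = 0 = A
  I(8) - X(23) = 11 = L
  P(15) - R(17) = 24 = Y
  U(20) - C(2) = 18 = S
  B(1) - T(19) = 8 = I
  P(15) - X(23) = 18 = S
  J(9) - R(17) = 18 = S
  V(21) - C(2) = 19 = T
  T(19) - T(19) = 0 = A
  Z(25) - X(23) = 2 = C
  B(1) - R(17) = 10 = K
Plaintext: ANALYSISSTACK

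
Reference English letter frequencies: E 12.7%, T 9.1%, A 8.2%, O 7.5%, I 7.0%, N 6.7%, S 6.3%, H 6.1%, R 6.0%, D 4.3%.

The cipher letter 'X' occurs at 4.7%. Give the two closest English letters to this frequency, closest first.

Step 1: Observed frequency of 'X' is 4.7%.
Step 2: Compute distances to each reference frequency and sort:
  D (4.3%): difference = 0.4% <-- BEST
  R (6.0%): difference = 1.3% <-- RUNNER-UP
  H (6.1%): difference = 1.4%
  S (6.3%): difference = 1.6%
  N (6.7%): difference = 2.0%
Step 3: Most likely is 'D' (4.3%, diff 0.4%); second most likely is 'R' (6.0%, diff 1.3%).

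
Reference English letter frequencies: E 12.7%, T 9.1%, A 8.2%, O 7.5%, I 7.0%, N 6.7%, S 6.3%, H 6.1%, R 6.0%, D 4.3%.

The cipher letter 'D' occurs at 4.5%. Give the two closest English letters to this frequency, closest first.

Step 1: Observed frequency of 'D' is 4.5%.
Step 2: Compute distances to each reference frequency and sort:
  D (4.3%): difference = 0.2% <-- BEST
  R (6.0%): difference = 1.5% <-- RUNNER-UP
  H (6.1%): difference = 1.6%
  S (6.3%): difference = 1.8%
  N (6.7%): difference = 2.2%
Step 3: Most likely is 'D' (4.3%, diff 0.2%); second most likely is 'R' (6.0%, diff 1.5%).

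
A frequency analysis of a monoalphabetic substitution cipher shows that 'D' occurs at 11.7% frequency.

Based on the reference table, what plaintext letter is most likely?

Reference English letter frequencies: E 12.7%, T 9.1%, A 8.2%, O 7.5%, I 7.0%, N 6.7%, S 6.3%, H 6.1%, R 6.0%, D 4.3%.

Step 1: The observed frequency is 11.7%.
Step 2: Compare with English frequencies:
  E: 12.7% (difference: 1.0%) <-- closest
  T: 9.1% (difference: 2.6%)
  A: 8.2% (difference: 3.5%)
  O: 7.5% (difference: 4.2%)
  I: 7.0% (difference: 4.7%)
  N: 6.7% (difference: 5.0%)
  S: 6.3% (difference: 5.4%)
  H: 6.1% (difference: 5.6%)
  R: 6.0% (difference: 5.7%)
  D: 4.3% (difference: 7.4%)
Step 3: 'D' most likely represents 'E' (frequency 12.7%).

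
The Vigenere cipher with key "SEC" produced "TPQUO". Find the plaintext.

Step 1: Extend key: SECSE
Step 2: Decrypt each letter (c - k) mod 26:
  T(19) - S(18) = (19-18) mod 26 = 1 = B
  P(15) - E(4) = (15-4) mod 26 = 11 = L
  Q(16) - C(2) = (16-2) mod 26 = 14 = O
  U(20) - S(18) = (20-18) mod 26 = 2 = C
  O(14) - E(4) = (14-4) mod 26 = 10 = K
Plaintext: BLOCK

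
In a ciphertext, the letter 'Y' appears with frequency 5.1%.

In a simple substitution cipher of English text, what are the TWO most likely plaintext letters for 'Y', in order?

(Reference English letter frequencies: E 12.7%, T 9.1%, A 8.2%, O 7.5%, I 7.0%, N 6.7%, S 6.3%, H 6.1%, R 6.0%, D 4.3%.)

Step 1: Observed frequency of 'Y' is 5.1%.
Step 2: Compute distances to each reference frequency and sort:
  D (4.3%): difference = 0.8% <-- BEST
  R (6.0%): difference = 0.9% <-- RUNNER-UP
  H (6.1%): difference = 1.0%
  S (6.3%): difference = 1.2%
  N (6.7%): difference = 1.6%
Step 3: Most likely is 'D' (4.3%, diff 0.8%); second most likely is 'R' (6.0%, diff 0.9%).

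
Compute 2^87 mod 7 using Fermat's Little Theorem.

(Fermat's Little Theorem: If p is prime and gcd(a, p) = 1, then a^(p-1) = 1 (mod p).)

Step 1: Since 7 is prime, by Fermat's Little Theorem: 2^6 = 1 (mod 7).
Step 2: Reduce exponent: 87 mod 6 = 3.
Step 3: So 2^87 = 2^3 (mod 7).
Step 4: 2^3 mod 7 = 1.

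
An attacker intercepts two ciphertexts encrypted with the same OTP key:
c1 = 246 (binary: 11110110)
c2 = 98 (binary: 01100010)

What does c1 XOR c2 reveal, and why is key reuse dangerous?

Step 1: c1 XOR c2 = (m1 XOR k) XOR (m2 XOR k).
Step 2: By XOR associativity/commutativity: = m1 XOR m2 XOR k XOR k = m1 XOR m2.
Step 3: 11110110 XOR 01100010 = 10010100 = 148.
Step 4: The key cancels out! An attacker learns m1 XOR m2 = 148, revealing the relationship between plaintexts.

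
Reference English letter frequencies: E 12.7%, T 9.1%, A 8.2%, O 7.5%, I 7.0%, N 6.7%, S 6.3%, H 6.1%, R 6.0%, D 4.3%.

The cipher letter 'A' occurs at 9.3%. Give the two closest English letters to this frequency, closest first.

Step 1: Observed frequency of 'A' is 9.3%.
Step 2: Compute distances to each reference frequency and sort:
  T (9.1%): difference = 0.2% <-- BEST
  A (8.2%): difference = 1.1% <-- RUNNER-UP
  O (7.5%): difference = 1.8%
  I (7.0%): difference = 2.3%
  N (6.7%): difference = 2.6%
Step 3: Most likely is 'T' (9.1%, diff 0.2%); second most likely is 'A' (8.2%, diff 1.1%).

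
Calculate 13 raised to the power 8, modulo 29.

Step 1: Compute 13^8 mod 29 step by step, reducing modulo 29 at each step.
  13^1 mod 29 = 13
  13^2 mod 29 = (13 * 13) mod 29 = 24
  13^3 mod 29 = (24 * 13) mod 29 = 22
  13^4 mod 29 = (22 * 13) mod 29 = 25
  13^5 mod 29 = (25 * 13) mod 29 = 6
  13^6 mod 29 = (6 * 13) mod 29 = 20
  13^7 mod 29 = (20 * 13) mod 29 = 28
  13^8 mod 29 = (28 * 13) mod 29 = 16
Step 2: Result = 16.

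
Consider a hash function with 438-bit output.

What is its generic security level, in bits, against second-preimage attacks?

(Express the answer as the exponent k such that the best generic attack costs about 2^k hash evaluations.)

Step 1: The hash has a 438-bit output.
Step 2: Second-preimage resistance means: given a specific input x, it should be infeasible to find a different y with h(y) = h(x).
With a 438-bit output, a generic search for a second preimage costs about 2^438 evaluations (each trial matches the fixed target with probability 2^-438).
Step 3: Security level = 438 bits.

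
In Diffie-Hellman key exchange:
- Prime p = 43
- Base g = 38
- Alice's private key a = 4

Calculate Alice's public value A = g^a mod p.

Step 1: A = g^a mod p = 38^4 mod 43.
  38^1 mod 43 = 38
  38^2 mod 43 = (38 * 38) mod 43 = 25
  38^3 mod 43 = (25 * 38) mod 43 = 4
  38^4 mod 43 = (4 * 38) mod 43 = 23
Result: A = 23.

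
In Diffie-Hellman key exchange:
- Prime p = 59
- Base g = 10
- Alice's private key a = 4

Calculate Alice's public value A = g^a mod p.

Step 1: A = g^a mod p = 10^4 mod 59.
  10^1 mod 59 = 10
  10^2 mod 59 = (10 * 10) mod 59 = 41
  10^3 mod 59 = (41 * 10) mod 59 = 56
  10^4 mod 59 = (56 * 10) mod 59 = 29
Result: A = 29.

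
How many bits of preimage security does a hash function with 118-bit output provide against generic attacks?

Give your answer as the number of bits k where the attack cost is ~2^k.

Step 1: The hash has a 118-bit output.
Step 2: Preimage resistance means: given a digest h(x), it should be infeasible to find any input that hashes to it.
With a 118-bit output there are 2^118 possible digests, so a generic brute-force preimage search costs about 2^118 evaluations.
Step 3: Security level = 118 bits.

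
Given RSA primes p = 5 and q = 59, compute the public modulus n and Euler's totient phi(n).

Step 1: n = p * q = 5 * 59 = 295.
Step 2: phi(n) = (p-1)(q-1) = 4 * 58 = 232.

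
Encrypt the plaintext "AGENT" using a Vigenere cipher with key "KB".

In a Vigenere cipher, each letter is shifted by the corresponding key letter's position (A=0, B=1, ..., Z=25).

Step 1: Repeat key to match plaintext length:
  Plaintext: AGENT
  Key:       KBKBK
Step 2: Encrypt each letter:
  A(0) + K(10) = (0+10) mod 26 = 10 = K
  G(6) + B(1) = (6+1) mod 26 = 7 = H
  E(4) + K(10) = (4+10) mod 26 = 14 = O
  N(13) + B(1) = (13+1) mod 26 = 14 = O
  T(19) + K(10) = (19+10) mod 26 = 3 = D
Ciphertext: KHOOD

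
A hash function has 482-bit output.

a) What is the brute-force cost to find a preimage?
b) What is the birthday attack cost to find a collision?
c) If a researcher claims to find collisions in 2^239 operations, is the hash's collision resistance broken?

Step 1: Preimage resistance requires brute-force of 2^482 operations.
Step 2: Collision resistance (birthday bound) = 2^(482/2) = 2^241.
Step 3: The claimed attack costs 2^239 operations.
Step 4: Since 2^239 < 2^241, the claimed attack beats the generic birthday bound, so collision resistance is broken.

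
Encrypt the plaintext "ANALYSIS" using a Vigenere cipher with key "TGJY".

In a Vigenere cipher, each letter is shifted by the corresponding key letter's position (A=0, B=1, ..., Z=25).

Step 1: Repeat key to match plaintext length:
  Plaintext: ANALYSIS
  Key:       TGJYTGJY
Step 2: Encrypt each letter:
  A(0) + T(19) = (0+19) mod 26 = 19 = T
  N(13) + G(6) = (13+6) mod 26 = 19 = T
  A(0) + J(9) = (0+9) mod 26 = 9 = J
  L(11) + Y(24) = (11+24) mod 26 = 9 = J
  Y(24) + T(19) = (24+19) mod 26 = 17 = R
  S(18) + G(6) = (18+6) mod 26 = 24 = Y
  I(8) + J(9) = (8+9) mod 26 = 17 = R
  S(18) + Y(24) = (18+24) mod 26 = 16 = Q
Ciphertext: TTJJRYRQ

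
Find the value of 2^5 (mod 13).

Step 1: Compute 2^5 mod 13 step by step, reducing modulo 13 at each step.
  2^1 mod 13 = 2
  2^2 mod 13 = (2 * 2) mod 13 = 4
  2^3 mod 13 = (4 * 2) mod 13 = 8
  2^4 mod 13 = (8 * 2) mod 13 = 3
  2^5 mod 13 = (3 * 2) mod 13 = 6
Step 2: Result = 6.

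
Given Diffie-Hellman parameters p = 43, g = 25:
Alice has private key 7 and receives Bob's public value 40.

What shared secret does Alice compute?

Step 1: s = B^a mod p = 40^7 mod 43.
  40^1 mod 43 = 40
  40^2 mod 43 = (40 * 40) mod 43 = 9
  40^3 mod 43 = (9 * 40) mod 43 = 16
  40^4 mod 43 = (16 * 40) mod 43 = 38
  40^5 mod 43 = (38 * 40) mod 43 = 15
  40^6 mod 43 = (15 * 40) mod 43 = 41
  40^7 mod 43 = (41 * 40) mod 43 = 6
Result: shared secret = 6.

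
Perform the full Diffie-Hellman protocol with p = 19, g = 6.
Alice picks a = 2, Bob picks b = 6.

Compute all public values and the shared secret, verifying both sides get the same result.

Step 1: A = g^a mod p = 6^2 mod 19 = 17.
Step 2: B = g^b mod p = 6^6 mod 19 = 11.
Step 3: Alice computes s = B^a mod p = 11^2 mod 19 = 7.
Step 4: Bob computes s = A^b mod p = 17^6 mod 19 = 7.
Both sides agree: shared secret = 7.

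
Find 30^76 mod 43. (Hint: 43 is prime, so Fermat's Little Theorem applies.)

Step 1: Since 43 is prime, by Fermat's Little Theorem: 30^42 = 1 (mod 43).
Step 2: Reduce exponent: 76 mod 42 = 34.
Step 3: So 30^76 = 30^34 (mod 43).
Step 4: 30^34 mod 43 = 17.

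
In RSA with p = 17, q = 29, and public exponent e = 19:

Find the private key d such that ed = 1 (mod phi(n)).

Step 1: n = 17 * 29 = 493.
Step 2: phi(n) = 16 * 28 = 448.
Step 3: Find d such that 19 * d = 1 (mod 448).
Step 4: d = 19^(-1) mod 448 = 283.
Verification: 19 * 283 = 5377 = 12 * 448 + 1.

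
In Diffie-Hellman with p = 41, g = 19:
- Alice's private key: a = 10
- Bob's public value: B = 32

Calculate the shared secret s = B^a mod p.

Step 1: s = B^a mod p = 32^10 mod 41.
  32^1 mod 41 = 32
  32^2 mod 41 = (32 * 32) mod 41 = 40
  32^3 mod 41 = (40 * 32) mod 41 = 9
  32^4 mod 41 = (9 * 32) mod 41 = 1
  32^5 mod 41 = (1 * 32) mod 41 = 32
  32^6 mod 41 = (32 * 32) mod 41 = 40
  32^7 mod 41 = (40 * 32) mod 41 = 9
  32^8 mod 41 = (9 * 32) mod 41 = 1
  32^9 mod 41 = (1 * 32) mod 41 = 32
  32^10 mod 41 = (32 * 32) mod 41 = 40
Result: shared secret = 40.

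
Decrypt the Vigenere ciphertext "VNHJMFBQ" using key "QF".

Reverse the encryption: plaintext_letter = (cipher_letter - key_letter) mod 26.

Step 1: Extend key: QFQFQFQF
Step 2: Decrypt each letter (c - k) mod 26:
  V(21) - Q(16) = (21-16) mod 26 = 5 = F
  N(13) - F(5) = (13-5) mod 26 = 8 = I
  H(7) - Q(16) = (7-16) mod 26 = 17 = R
  J(9) - F(5) = (9-5) mod 26 = 4 = E
  M(12) - Q(16) = (12-16) mod 26 = 22 = W
  F(5) - F(5) = (5-5) mod 26 = 0 = A
  B(1) - Q(16) = (1-16) mod 26 = 11 = L
  Q(16) - F(5) = (16-5) mod 26 = 11 = L
Plaintext: FIREWALL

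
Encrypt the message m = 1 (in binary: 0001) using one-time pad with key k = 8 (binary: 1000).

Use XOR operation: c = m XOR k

Step 1: Write out the XOR operation bit by bit:
  Message: 0001
  Key:     1000
  XOR:     1001
Step 2: Convert to decimal: 1001 = 9.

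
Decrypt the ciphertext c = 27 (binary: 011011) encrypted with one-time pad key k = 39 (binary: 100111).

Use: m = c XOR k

Step 1: XOR ciphertext with key:
  Ciphertext: 011011
  Key:        100111
  XOR:        111100
Step 2: Plaintext = 111100 = 60 in decimal.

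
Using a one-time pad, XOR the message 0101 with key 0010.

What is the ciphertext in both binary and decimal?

Step 1: Write out the XOR operation bit by bit:
  Message: 0101
  Key:     0010
  XOR:     0111
Step 2: Convert to decimal: 0111 = 7.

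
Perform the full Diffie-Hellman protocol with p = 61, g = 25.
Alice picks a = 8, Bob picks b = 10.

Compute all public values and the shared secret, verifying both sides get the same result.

Step 1: A = g^a mod p = 25^8 mod 61 = 56.
Step 2: B = g^b mod p = 25^10 mod 61 = 47.
Step 3: Alice computes s = B^a mod p = 47^8 mod 61 = 13.
Step 4: Bob computes s = A^b mod p = 56^10 mod 61 = 13.
Both sides agree: shared secret = 13.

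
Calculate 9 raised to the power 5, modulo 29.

Step 1: Compute 9^5 mod 29 step by step, reducing modulo 29 at each step.
  9^1 mod 29 = 9
  9^2 mod 29 = (9 * 9) mod 29 = 23
  9^3 mod 29 = (23 * 9) mod 29 = 4
  9^4 mod 29 = (4 * 9) mod 29 = 7
  9^5 mod 29 = (7 * 9) mod 29 = 5
Step 2: Result = 5.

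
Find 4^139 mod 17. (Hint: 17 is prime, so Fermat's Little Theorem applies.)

Step 1: Since 17 is prime, by Fermat's Little Theorem: 4^16 = 1 (mod 17).
Step 2: Reduce exponent: 139 mod 16 = 11.
Step 3: So 4^139 = 4^11 (mod 17).
Step 4: 4^11 mod 17 = 13.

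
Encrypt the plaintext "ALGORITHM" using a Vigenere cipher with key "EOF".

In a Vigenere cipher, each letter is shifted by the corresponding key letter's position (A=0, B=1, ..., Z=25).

Step 1: Repeat key to match plaintext length:
  Plaintext: ALGORITHM
  Key:       EOFEOFEOF
Step 2: Encrypt each letter:
  A(0) + E(4) = (0+4) mod 26 = 4 = E
  L(11) + O(14) = (11+14) mod 26 = 25 = Z
  G(6) + F(5) = (6+5) mod 26 = 11 = L
  O(14) + E(4) = (14+4) mod 26 = 18 = S
  R(17) + O(14) = (17+14) mod 26 = 5 = F
  I(8) + F(5) = (8+5) mod 26 = 13 = N
  T(19) + E(4) = (19+4) mod 26 = 23 = X
  H(7) + O(14) = (7+14) mod 26 = 21 = V
  M(12) + F(5) = (12+5) mod 26 = 17 = R
Ciphertext: EZLSFNXVR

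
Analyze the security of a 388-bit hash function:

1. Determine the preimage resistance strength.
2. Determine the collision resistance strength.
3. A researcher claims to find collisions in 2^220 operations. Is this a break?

Step 1: Preimage resistance requires brute-force of 2^388 operations.
Step 2: Collision resistance (birthday bound) = 2^(388/2) = 2^194.
Step 3: The claimed attack costs 2^220 operations.
Step 4: Since 2^220 >= 2^194, the claimed attack is no faster than the generic birthday attack, so this does not break collision resistance.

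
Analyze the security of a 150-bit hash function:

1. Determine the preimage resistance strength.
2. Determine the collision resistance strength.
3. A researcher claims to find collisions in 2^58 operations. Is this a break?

Step 1: Preimage resistance requires brute-force of 2^150 operations.
Step 2: Collision resistance (birthday bound) = 2^(150/2) = 2^75.
Step 3: The claimed attack costs 2^58 operations.
Step 4: Since 2^58 < 2^75, the claimed attack beats the generic birthday bound, so collision resistance is broken.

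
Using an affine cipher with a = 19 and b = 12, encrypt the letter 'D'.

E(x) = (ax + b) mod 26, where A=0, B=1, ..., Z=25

Step 1: Convert 'D' to number: x = 3.
Step 2: E(3) = (19 * 3 + 12) mod 26 = 69 mod 26 = 17.
Step 3: Convert 17 back to letter: R.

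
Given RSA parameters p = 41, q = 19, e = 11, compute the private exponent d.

Step 1: n = 41 * 19 = 779.
Step 2: phi(n) = 40 * 18 = 720.
Step 3: Find d such that 11 * d = 1 (mod 720).
Step 4: d = 11^(-1) mod 720 = 131.
Verification: 11 * 131 = 1441 = 2 * 720 + 1.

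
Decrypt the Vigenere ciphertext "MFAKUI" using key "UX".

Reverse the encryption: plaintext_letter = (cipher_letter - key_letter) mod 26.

Step 1: Extend key: UXUXUX
Step 2: Decrypt each letter (c - k) mod 26:
  M(12) - U(20) = (12-20) mod 26 = 18 = S
  F(5) - X(23) = (5-23) mod 26 = 8 = I
  A(0) - U(20) = (0-20) mod 26 = 6 = G
  K(10) - X(23) = (10-23) mod 26 = 13 = N
  U(20) - U(20) = (20-20) mod 26 = 0 = A
  I(8) - X(23) = (8-23) mod 26 = 11 = L
Plaintext: SIGNAL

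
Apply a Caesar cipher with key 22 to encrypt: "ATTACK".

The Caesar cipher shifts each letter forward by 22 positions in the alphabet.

Step 1: For each letter, shift forward by 22 positions (mod 26).
  A (position 0) -> position (0+22) mod 26 = 22 -> W
  T (position 19) -> position (19+22) mod 26 = 15 -> P
  T (position 19) -> position (19+22) mod 26 = 15 -> P
  A (position 0) -> position (0+22) mod 26 = 22 -> W
  C (position 2) -> position (2+22) mod 26 = 24 -> Y
  K (position 10) -> position (10+22) mod 26 = 6 -> G
Result: WPPWYG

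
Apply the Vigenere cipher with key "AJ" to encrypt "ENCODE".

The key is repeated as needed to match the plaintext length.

Step 1: Repeat key to match plaintext length:
  Plaintext: ENCODE
  Key:       AJAJAJ
Step 2: Encrypt each letter:
  E(4) + A(0) = (4+0) mod 26 = 4 = E
  N(13) + J(9) = (13+9) mod 26 = 22 = W
  C(2) + A(0) = (2+0) mod 26 = 2 = C
  O(14) + J(9) = (14+9) mod 26 = 23 = X
  D(3) + A(0) = (3+0) mod 26 = 3 = D
  E(4) + J(9) = (4+9) mod 26 = 13 = N
Ciphertext: EWCXDN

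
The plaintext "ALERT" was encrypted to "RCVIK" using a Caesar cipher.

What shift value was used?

Step 1: Compare first letters: A (position 0) -> R (position 17).
Step 2: Shift = (17 - 0) mod 26 = 17.
The shift value is 17.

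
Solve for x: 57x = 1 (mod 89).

Step 1: We need x such that 57 * x = 1 (mod 89).
Step 2: Using the extended Euclidean algorithm or trial:
  57 * 25 = 1425 = 16 * 89 + 1.
Step 3: Since 1425 mod 89 = 1, the inverse is x = 25.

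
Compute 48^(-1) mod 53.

Step 1: We need x such that 48 * x = 1 (mod 53).
Step 2: Using the extended Euclidean algorithm or trial:
  48 * 21 = 1008 = 19 * 53 + 1.
Step 3: Since 1008 mod 53 = 1, the inverse is x = 21.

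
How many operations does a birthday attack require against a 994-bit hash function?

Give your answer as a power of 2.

Step 1: The birthday paradox gives collision probability ~50% after sqrt(2^n) = 2^(n/2) hashes.
Step 2: For 994-bit output: 2^(994/2) = 2^497.
Step 3: Approximately 2^497 hash computations needed.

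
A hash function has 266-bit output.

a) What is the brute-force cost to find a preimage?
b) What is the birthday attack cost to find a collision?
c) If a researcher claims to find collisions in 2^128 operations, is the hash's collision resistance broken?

Step 1: Preimage resistance requires brute-force of 2^266 operations.
Step 2: Collision resistance (birthday bound) = 2^(266/2) = 2^133.
Step 3: The claimed attack costs 2^128 operations.
Step 4: Since 2^128 < 2^133, the claimed attack beats the generic birthday bound, so collision resistance is broken.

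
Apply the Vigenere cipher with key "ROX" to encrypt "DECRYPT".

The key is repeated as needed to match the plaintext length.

Step 1: Repeat key to match plaintext length:
  Plaintext: DECRYPT
  Key:       ROXROXR
Step 2: Encrypt each letter:
  D(3) + R(17) = (3+17) mod 26 = 20 = U
  E(4) + O(14) = (4+14) mod 26 = 18 = S
  C(2) + X(23) = (2+23) mod 26 = 25 = Z
  R(17) + R(17) = (17+17) mod 26 = 8 = I
  Y(24) + O(14) = (24+14) mod 26 = 12 = M
  P(15) + X(23) = (15+23) mod 26 = 12 = M
  T(19) + R(17) = (19+17) mod 26 = 10 = K
Ciphertext: USZIMMK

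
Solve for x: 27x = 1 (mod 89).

Step 1: We need x such that 27 * x = 1 (mod 89).
Step 2: Using the extended Euclidean algorithm or trial:
  27 * 33 = 891 = 10 * 89 + 1.
Step 3: Since 891 mod 89 = 1, the inverse is x = 33.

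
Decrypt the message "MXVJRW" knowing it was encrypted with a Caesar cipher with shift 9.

Step 1: Reverse the shift by subtracting 9 from each letter position.
  M (position 12) -> position (12-9) mod 26 = 3 -> D
  X (position 23) -> position (23-9) mod 26 = 14 -> O
  V (position 21) -> position (21-9) mod 26 = 12 -> M
  J (position 9) -> position (9-9) mod 26 = 0 -> A
  R (position 17) -> position (17-9) mod 26 = 8 -> I
  W (position 22) -> position (22-9) mod 26 = 13 -> N
Decrypted message: DOMAIN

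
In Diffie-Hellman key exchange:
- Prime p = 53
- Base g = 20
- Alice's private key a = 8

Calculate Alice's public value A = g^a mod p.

Step 1: A = g^a mod p = 20^8 mod 53.
  20^1 mod 53 = 20
  20^2 mod 53 = (20 * 20) mod 53 = 29
  20^3 mod 53 = (29 * 20) mod 53 = 50
  20^4 mod 53 = (50 * 20) mod 53 = 46
  20^5 mod 53 = (46 * 20) mod 53 = 19
  20^6 mod 53 = (19 * 20) mod 53 = 9
  20^7 mod 53 = (9 * 20) mod 53 = 21
  20^8 mod 53 = (21 * 20) mod 53 = 49
Result: A = 49.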